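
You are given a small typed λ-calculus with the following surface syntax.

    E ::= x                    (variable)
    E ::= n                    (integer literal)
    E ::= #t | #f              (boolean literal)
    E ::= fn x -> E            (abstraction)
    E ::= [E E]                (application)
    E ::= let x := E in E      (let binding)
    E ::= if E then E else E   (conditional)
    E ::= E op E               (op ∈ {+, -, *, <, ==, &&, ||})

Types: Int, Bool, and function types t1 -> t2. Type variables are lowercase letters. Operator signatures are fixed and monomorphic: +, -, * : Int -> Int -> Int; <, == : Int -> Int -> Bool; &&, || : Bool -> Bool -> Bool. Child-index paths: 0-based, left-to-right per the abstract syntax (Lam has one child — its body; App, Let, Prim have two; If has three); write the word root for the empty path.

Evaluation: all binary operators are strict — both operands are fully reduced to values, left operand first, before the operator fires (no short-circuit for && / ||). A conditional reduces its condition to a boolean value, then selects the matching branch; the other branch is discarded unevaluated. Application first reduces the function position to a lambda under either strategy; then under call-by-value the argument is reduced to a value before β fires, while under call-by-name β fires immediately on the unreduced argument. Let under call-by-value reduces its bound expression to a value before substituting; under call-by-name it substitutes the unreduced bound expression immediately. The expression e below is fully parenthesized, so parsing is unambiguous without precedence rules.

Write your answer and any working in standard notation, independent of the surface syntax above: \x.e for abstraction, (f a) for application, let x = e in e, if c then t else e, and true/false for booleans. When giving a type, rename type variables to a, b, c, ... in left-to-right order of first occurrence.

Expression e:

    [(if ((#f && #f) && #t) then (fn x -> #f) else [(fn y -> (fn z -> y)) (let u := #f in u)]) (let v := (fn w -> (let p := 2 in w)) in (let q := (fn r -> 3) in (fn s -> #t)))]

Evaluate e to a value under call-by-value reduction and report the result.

Working:
step 0: ((if ((false && false) && true) then (\x.false) else ((\y.(\z.y)) (let u = false in u))) (let v = (\w.(let p = 2 in w)) in (let q = (\r.3) in (\s.true))))
step 1: [delta@0.0.0] ((if (false && true) then (\x.false) else ((\y.(\z.y)) (let u = false in u))) (let v = (\w.(let p = 2 in w)) in (let q = (\r.3) in (\s.true))))
step 2: [delta@0.0] ((if false then (\x.false) else ((\y.(\z.y)) (let u = false in u))) (let v = (\w.(let p = 2 in w)) in (let q = (\r.3) in (\s.true))))
step 3: [if@0] (((\y.(\z.y)) (let u = false in u)) (let v = (\w.(let p = 2 in w)) in (let q = (\r.3) in (\s.true))))
step 4: [let@0.1] (((\y.(\z.y)) false) (let v = (\w.(let p = 2 in w)) in (let q = (\r.3) in (\s.true))))
step 5: [beta@0] ((\z.false) (let v = (\w.(let p = 2 in w)) in (let q = (\r.3) in (\s.true))))
step 6: [let@1] ((\z.false) (let q = (\r.3) in (\s.true)))
step 7: [let@1] ((\z.false) (\s.true))
step 8: [beta@root] false

Answer: false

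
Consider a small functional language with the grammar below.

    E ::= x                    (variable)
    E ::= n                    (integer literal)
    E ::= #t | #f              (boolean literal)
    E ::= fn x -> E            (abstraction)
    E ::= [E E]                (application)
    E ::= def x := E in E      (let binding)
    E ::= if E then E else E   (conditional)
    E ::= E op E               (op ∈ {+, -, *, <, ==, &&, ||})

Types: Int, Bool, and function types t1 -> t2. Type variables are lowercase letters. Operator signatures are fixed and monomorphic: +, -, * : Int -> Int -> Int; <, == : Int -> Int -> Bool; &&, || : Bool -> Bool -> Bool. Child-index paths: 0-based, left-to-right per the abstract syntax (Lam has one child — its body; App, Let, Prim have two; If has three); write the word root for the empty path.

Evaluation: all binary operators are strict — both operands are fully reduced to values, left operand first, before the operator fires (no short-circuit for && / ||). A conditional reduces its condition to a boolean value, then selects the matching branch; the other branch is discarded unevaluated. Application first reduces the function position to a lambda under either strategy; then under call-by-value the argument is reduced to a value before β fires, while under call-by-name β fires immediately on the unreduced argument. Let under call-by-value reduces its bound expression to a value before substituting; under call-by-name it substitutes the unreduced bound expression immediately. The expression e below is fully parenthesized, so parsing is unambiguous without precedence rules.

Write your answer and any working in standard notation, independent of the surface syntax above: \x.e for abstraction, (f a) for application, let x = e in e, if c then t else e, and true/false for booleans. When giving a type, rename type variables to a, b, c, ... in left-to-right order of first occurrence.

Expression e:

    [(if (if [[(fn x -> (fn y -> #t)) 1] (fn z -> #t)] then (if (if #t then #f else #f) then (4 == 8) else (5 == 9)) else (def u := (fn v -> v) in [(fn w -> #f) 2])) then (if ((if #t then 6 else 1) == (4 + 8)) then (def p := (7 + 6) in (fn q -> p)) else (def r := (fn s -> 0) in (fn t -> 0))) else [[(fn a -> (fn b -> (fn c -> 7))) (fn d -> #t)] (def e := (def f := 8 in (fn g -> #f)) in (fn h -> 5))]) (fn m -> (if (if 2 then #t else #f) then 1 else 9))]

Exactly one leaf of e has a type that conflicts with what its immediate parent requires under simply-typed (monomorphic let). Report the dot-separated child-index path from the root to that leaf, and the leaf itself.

Trace:
\y._ : b -> Bool
\x._ : a -> b -> Bool
  unify a -> b -> Bool ~ Int -> c
  unify a ~ Int
  unify b -> Bool ~ c
_ _ : b -> Bool
\z._ : d -> Bool
  unify b -> Bool ~ (d -> Bool) -> e
  unify b ~ d -> Bool
  unify Bool ~ e
_ _ : Bool
  unify Bool ~ Bool
  unify Bool ~ Bool
  unify Bool ~ Bool
  unify Bool ~ Bool
  unify Int ~ Int
  unify Int ~ Int
  unify Int ~ Int
  unify Int ~ Int
  unify Bool ~ Bool
v : f
\v._ : f -> f
let u : f -> f
\w._ : g -> Bool
  unify g -> Bool ~ Int -> h
  unify g ~ Int
  unify Bool ~ h
_ _ : Bool
  unify Bool ~ Bool
  unify Bool ~ Bool
  unify Bool ~ Bool
  unify Int ~ Int
  unify Int ~ Int
  unify Int ~ Int
  unify Int ~ Int
  unify Int ~ Int
  unify Bool ~ Bool
  unify Int ~ Int
  unify Int ~ Int
let p : Int
p : Int
\q._ : i -> Int
\s._ : j -> Int
let r : j -> Int
\t._ : k -> Int
  unify i -> Int ~ k -> Int
  unify i ~ k
  unify Int ~ Int
\c._ : n -> Int
\b._ : m -> n -> Int
\a._ : l -> m -> n -> Int
\d._ : o -> Bool
  unify l -> m -> n -> Int ~ (o -> Bool) -> p
  unify l ~ o -> Bool
  unify m -> n -> Int ~ p
_ _ : m -> n -> Int
let f : Int
\g._ : q -> Bool
let e : q -> Bool
\h._ : r -> Int
  unify m -> n -> Int ~ (r -> Int) -> s
  unify m ~ r -> Int
  unify n -> Int ~ s
_ _ : n -> Int
  unify k -> Int ~ n -> Int
  unify k ~ n
  unify Int ~ Int
  unify Int ~ Bool
  FAIL: mismatch Int ~ Bool

Answer: 1.0.0.0 : 2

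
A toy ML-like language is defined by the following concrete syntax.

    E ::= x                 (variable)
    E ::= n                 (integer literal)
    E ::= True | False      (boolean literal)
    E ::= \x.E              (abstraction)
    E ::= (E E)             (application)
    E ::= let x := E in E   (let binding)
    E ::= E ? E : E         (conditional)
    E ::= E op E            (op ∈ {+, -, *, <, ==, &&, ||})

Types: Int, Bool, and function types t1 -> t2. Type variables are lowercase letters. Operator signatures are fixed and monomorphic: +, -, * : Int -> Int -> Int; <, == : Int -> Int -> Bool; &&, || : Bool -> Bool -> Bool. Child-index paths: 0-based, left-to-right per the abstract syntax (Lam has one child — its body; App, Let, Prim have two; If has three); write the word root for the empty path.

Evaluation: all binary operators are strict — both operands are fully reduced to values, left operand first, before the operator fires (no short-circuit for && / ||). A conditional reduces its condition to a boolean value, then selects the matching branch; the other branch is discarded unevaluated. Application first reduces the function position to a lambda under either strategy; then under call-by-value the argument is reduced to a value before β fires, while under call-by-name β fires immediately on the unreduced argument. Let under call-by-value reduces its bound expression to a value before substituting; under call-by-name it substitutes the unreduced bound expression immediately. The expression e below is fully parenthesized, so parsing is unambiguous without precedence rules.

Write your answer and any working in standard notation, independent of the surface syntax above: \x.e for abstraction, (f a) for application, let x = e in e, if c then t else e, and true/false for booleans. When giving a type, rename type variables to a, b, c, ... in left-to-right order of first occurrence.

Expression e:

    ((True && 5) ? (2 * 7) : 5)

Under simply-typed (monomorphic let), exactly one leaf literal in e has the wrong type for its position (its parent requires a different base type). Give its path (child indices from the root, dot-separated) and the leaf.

Trace:
  unify Bool ~ Bool
  unify Int ~ Bool
  FAIL: mismatch Int ~ Bool

Answer: 0.1 : 5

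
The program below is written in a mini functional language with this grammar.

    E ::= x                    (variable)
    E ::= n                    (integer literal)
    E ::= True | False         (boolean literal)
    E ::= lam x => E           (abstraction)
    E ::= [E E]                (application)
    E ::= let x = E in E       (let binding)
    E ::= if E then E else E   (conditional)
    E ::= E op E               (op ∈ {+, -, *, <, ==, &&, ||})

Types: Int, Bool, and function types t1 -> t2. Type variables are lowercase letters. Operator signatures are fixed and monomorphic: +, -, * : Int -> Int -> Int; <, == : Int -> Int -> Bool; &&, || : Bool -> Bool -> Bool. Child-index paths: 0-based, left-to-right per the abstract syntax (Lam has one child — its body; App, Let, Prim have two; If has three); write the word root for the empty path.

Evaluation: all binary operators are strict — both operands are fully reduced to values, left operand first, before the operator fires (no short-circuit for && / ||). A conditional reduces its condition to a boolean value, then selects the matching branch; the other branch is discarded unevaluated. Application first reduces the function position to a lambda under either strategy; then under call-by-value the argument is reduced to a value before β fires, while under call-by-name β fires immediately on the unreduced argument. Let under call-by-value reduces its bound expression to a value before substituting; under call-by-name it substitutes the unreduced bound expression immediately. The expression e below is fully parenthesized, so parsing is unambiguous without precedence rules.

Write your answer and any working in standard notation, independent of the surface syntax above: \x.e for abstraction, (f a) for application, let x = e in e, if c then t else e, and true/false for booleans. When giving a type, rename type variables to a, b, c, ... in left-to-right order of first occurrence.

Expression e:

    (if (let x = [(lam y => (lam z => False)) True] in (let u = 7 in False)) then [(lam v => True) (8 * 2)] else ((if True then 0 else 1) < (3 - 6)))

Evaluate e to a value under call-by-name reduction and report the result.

Working:
step 0: (if (let x = ((\y.(\z.false)) true) in (let u = 7 in false)) then ((\v.true) (8 * 2)) else ((if true then 0 else 1) < (3 - 6)))
step 1: [let@0] (if (let u = 7 in false) then ((\v.true) (8 * 2)) else ((if true then 0 else 1) < (3 - 6)))
step 2: [let@0] (if false then ((\v.true) (8 * 2)) else ((if true then 0 else 1) < (3 - 6)))
step 3: [if@root] ((if true then 0 else 1) < (3 - 6))
step 4: [if@0] (0 < (3 - 6))
step 5: [delta@1] (0 < -3)
step 6: [delta@root] false

Answer: false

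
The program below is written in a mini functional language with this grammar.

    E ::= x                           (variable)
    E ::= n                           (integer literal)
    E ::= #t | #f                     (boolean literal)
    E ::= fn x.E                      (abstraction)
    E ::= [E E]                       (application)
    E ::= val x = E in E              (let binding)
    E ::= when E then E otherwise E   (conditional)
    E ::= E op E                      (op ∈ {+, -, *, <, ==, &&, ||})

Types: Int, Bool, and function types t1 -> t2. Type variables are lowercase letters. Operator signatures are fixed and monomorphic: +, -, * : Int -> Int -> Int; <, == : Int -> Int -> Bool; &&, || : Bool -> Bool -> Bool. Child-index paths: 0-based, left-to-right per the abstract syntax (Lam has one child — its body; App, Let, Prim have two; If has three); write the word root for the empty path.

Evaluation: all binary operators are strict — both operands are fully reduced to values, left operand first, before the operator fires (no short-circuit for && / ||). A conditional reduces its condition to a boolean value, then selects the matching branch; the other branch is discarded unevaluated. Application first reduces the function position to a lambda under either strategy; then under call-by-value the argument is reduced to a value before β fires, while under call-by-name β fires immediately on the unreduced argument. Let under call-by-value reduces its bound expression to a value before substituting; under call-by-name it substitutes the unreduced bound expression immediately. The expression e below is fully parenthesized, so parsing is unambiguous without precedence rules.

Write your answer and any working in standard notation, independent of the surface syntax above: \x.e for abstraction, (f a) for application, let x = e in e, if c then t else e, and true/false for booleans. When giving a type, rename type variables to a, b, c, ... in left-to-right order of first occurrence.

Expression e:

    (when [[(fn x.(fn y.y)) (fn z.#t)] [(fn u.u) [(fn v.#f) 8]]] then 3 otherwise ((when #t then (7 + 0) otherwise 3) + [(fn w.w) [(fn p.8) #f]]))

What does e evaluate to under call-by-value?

Trace:
step 0: (if (((\x.(\y.y)) (\z.true)) ((\u.u) ((\v.false) 8))) then 3 else ((if true then (7 + 0) else 3) + ((\w.w) ((\p.8) false))))
step 1: [beta@0.0] (if ((\y.y) ((\u.u) ((\v.false) 8))) then 3 else ((if true then (7 + 0) else 3) + ((\w.w) ((\p.8) false))))
step 2: [beta@0.1.1] (if ((\y.y) ((\u.u) false)) then 3 else ((if true then (7 + 0) else 3) + ((\w.w) ((\p.8) false))))
step 3: [beta@0.1] (if ((\y.y) false) then 3 else ((if true then (7 + 0) else 3) + ((\w.w) ((\p.8) false))))
step 4: [beta@0] (if false then 3 else ((if true then (7 + 0) else 3) + ((\w.w) ((\p.8) false))))
step 5: [if@root] ((if true then (7 + 0) else 3) + ((\w.w) ((\p.8) false)))
step 6: [if@0] ((7 + 0) + ((\w.w) ((\p.8) false)))
step 7: [delta@0] (7 + ((\w.w) ((\p.8) false)))
step 8: [beta@1.1] (7 + ((\w.w) 8))
step 9: [beta@1] (7 + 8)
step 10: [delta@root] 15

Answer: 15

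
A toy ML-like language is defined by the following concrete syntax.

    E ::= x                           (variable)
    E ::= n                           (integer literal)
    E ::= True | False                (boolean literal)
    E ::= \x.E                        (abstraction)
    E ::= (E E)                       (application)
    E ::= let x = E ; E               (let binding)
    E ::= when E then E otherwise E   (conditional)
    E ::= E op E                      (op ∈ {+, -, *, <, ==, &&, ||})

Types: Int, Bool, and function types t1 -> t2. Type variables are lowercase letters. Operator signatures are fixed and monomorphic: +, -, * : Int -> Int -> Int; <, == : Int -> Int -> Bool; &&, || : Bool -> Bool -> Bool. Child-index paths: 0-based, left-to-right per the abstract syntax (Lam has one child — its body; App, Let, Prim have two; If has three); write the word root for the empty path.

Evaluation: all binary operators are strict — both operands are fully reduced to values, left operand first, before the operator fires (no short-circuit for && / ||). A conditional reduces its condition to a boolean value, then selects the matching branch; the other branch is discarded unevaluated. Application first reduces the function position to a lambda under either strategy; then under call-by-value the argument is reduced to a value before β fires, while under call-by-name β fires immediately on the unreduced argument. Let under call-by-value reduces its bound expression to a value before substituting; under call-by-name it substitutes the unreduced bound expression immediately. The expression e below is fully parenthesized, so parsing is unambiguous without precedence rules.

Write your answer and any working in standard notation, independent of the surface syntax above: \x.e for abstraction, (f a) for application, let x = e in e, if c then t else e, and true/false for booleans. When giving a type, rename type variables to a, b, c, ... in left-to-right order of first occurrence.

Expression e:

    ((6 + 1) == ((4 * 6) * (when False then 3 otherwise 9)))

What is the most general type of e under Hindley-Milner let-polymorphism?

Answer: Bool

Trace:
  unify Int ~ Int
  unify Int ~ Int
  unify Int ~ Int
  unify Int ~ Int
  unify Int ~ Int
  unify Int ~ Int
  unify Bool ~ Bool
  unify Int ~ Int
  unify Int ~ Int
  unify Int ~ Int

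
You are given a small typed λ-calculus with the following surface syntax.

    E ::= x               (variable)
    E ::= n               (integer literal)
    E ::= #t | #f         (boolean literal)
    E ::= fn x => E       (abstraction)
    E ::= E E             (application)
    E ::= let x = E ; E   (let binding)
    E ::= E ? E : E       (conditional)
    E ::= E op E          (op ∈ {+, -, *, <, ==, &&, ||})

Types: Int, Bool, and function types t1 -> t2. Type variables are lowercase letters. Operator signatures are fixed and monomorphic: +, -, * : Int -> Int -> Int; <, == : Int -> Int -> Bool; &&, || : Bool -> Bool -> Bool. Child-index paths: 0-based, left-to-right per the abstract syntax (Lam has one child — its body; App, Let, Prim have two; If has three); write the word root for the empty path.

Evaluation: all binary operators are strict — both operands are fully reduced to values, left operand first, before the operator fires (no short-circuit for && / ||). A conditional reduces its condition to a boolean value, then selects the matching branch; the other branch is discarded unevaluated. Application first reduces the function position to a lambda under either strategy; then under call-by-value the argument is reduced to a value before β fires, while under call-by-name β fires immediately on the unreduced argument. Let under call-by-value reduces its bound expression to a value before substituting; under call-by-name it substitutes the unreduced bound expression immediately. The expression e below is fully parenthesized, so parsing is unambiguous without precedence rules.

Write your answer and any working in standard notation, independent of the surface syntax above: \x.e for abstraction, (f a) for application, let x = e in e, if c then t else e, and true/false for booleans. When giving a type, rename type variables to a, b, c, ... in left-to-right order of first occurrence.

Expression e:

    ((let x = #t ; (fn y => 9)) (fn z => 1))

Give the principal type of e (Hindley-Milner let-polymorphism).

Working:
let x : Bool
\y._ : a -> Int
\z._ : b -> Int
  unify a -> Int ~ (b -> Int) -> c
  unify a ~ b -> Int
  unify Int ~ c
_ _ : Int

Answer: Int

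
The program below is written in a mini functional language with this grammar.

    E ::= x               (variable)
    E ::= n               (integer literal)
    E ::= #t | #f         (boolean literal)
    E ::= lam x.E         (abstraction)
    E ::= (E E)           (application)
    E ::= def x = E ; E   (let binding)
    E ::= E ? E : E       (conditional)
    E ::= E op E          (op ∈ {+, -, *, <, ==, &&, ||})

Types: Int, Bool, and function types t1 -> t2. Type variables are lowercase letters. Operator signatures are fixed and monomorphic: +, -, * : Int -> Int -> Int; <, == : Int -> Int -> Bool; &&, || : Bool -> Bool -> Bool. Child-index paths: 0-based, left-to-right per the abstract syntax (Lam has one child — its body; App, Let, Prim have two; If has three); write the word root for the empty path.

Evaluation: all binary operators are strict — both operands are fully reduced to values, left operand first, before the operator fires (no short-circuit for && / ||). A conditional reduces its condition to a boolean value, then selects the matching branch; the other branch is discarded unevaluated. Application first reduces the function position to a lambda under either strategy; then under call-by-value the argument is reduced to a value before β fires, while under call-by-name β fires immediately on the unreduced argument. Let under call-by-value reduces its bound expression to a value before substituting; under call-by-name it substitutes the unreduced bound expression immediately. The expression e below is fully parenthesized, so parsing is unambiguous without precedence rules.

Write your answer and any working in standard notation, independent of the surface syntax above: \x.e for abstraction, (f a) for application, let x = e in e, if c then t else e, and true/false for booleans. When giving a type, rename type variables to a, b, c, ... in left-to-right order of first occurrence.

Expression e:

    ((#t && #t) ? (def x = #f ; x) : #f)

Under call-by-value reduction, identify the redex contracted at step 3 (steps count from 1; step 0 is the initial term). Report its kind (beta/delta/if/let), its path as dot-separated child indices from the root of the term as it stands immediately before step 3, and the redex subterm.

Trace:
step 0: (if (true && true) then (let x = false in x) else false)
step 1: [delta@0] (if true then (let x = false in x) else false)
step 2: [if@root] (let x = false in x)
step 3: [let@root] false

Answer: let at root : (let x = false in x)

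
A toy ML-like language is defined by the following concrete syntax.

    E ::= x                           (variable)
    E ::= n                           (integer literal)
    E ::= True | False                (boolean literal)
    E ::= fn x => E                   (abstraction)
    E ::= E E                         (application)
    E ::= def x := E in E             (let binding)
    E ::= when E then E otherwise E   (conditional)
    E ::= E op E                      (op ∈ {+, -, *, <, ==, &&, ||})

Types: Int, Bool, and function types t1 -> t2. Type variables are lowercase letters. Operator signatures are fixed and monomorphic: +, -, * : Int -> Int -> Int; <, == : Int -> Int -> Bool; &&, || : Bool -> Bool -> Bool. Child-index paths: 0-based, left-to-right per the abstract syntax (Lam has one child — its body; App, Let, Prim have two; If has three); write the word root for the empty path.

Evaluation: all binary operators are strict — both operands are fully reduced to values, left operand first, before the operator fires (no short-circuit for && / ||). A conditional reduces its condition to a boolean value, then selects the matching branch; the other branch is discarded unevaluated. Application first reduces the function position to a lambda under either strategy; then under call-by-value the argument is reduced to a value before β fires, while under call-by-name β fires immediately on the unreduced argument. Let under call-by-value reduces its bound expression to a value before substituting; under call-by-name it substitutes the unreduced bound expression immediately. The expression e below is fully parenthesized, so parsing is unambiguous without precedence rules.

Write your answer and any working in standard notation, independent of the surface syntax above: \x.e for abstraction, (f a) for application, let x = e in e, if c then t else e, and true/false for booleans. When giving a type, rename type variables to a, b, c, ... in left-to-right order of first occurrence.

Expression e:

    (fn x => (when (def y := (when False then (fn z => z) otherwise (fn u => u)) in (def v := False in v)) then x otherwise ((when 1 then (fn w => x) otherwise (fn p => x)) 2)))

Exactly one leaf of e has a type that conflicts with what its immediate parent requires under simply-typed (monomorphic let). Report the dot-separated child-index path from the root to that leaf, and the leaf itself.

Answer: 0.2.0.0 : 1

Trace:
  unify Bool ~ Bool
z : b
\z._ : b -> b
u : c
\u._ : c -> c
  unify b -> b ~ c -> c
  unify b ~ c
  unify c ~ c
let y : c -> c
let v : Bool
v : Bool
  unify Bool ~ Bool
x : a
  unify Int ~ Bool
  FAIL: mismatch Int ~ Bool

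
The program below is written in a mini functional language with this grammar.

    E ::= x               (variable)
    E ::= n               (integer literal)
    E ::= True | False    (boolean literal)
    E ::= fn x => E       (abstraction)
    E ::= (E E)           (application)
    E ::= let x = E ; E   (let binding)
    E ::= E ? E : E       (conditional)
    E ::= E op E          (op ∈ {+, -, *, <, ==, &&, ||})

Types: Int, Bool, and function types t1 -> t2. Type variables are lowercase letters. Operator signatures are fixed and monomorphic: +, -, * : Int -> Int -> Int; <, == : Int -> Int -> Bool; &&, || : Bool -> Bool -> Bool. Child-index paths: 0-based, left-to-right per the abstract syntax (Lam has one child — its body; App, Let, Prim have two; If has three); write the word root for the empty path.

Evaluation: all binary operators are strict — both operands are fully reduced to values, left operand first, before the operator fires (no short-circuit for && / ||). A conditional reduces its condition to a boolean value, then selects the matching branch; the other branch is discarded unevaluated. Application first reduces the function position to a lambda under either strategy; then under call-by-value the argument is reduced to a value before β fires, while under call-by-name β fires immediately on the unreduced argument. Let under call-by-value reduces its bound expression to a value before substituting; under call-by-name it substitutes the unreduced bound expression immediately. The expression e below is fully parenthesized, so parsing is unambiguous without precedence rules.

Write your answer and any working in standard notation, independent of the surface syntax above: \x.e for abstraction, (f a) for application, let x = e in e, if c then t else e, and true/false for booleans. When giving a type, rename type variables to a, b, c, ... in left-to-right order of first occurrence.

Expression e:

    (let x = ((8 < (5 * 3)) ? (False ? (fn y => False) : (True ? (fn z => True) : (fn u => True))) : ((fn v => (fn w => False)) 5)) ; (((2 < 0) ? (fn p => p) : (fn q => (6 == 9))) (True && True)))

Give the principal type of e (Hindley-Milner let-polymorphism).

Working:
  unify Int ~ Int
  unify Int ~ Int
  unify Int ~ Int
  unify Int ~ Int
  unify Bool ~ Bool
  unify Bool ~ Bool
\y._ : a -> Bool
  unify Bool ~ Bool
\z._ : b -> Bool
\u._ : c -> Bool
  unify b -> Bool ~ c -> Bool
  unify b ~ c
  unify Bool ~ Bool
  unify a -> Bool ~ c -> Bool
  unify a ~ c
  unify Bool ~ Bool
\w._ : e -> Bool
\v._ : d -> e -> Bool
  unify d -> e -> Bool ~ Int -> f
  unify d ~ Int
  unify e -> Bool ~ f
_ _ : e -> Bool
  unify c -> Bool ~ e -> Bool
  unify c ~ e
  unify Bool ~ Bool
let x : forall. e -> Bool
  unify Int ~ Int
  unify Int ~ Int
  unify Bool ~ Bool
p : g
\p._ : g -> g
  unify Int ~ Int
  unify Int ~ Int
\q._ : h -> Bool
  unify g -> g ~ h -> Bool
  unify g ~ h
  unify h ~ Bool
  unify Bool ~ Bool
  unify Bool ~ Bool
  unify Bool -> Bool ~ Bool -> i
  unify Bool ~ Bool
  unify Bool ~ i
_ _ : Bool

Answer: Bool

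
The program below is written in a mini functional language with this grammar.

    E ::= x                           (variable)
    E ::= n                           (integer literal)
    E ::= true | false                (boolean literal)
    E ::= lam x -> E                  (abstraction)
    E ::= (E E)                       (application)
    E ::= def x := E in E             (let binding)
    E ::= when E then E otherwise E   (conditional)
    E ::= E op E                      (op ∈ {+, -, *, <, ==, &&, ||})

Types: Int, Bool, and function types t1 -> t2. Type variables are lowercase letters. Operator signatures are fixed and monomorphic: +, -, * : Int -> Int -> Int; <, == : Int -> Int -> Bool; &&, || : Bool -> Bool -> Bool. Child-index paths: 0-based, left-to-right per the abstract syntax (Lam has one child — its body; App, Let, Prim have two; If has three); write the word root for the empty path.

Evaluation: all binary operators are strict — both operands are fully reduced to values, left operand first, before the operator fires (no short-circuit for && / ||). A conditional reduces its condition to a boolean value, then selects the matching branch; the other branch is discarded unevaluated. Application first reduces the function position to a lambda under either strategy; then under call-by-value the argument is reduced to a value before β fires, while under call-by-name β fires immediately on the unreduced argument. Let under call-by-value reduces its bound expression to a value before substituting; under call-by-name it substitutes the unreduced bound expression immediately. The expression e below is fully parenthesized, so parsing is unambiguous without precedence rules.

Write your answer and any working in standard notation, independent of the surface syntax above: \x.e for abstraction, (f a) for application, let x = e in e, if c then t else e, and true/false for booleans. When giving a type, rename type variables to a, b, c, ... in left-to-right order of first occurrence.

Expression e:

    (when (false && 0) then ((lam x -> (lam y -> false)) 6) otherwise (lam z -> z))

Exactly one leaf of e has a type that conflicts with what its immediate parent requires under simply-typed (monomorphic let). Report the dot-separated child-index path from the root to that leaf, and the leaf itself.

Answer: 0.1 : 0

Derivation:
  unify Bool ~ Bool
  unify Int ~ Bool
  FAIL: mismatch Int ~ Bool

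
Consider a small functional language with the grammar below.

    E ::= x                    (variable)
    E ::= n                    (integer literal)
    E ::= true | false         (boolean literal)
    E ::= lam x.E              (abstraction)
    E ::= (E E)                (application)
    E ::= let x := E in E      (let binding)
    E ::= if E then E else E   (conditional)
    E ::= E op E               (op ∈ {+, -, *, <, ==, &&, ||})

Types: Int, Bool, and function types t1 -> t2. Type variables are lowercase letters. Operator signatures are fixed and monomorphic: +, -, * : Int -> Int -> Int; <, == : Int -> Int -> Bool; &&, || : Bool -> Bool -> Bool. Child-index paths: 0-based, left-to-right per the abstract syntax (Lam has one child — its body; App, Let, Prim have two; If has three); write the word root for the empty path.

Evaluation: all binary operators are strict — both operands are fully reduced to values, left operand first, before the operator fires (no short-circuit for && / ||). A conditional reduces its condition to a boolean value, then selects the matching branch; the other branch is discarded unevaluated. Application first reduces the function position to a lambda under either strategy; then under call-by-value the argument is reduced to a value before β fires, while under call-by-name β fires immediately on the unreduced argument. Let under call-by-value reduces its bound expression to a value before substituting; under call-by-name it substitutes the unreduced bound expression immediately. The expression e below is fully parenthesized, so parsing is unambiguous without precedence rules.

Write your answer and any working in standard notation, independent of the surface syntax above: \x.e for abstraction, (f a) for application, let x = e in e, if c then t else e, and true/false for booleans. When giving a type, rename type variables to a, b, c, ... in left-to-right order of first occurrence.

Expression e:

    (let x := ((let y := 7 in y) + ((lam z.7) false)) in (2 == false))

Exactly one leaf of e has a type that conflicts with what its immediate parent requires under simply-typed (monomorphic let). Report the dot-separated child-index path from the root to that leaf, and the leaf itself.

Answer: 1.1 : false

Trace:
let y : Int
y : Int
  unify Int ~ Int
\z._ : a -> Int
  unify a -> Int ~ Bool -> b
  unify a ~ Bool
  unify Int ~ b
_ _ : Int
  unify Int ~ Int
let x : Int
  unify Int ~ Int
  unify Bool ~ Int
  FAIL: mismatch Bool ~ Int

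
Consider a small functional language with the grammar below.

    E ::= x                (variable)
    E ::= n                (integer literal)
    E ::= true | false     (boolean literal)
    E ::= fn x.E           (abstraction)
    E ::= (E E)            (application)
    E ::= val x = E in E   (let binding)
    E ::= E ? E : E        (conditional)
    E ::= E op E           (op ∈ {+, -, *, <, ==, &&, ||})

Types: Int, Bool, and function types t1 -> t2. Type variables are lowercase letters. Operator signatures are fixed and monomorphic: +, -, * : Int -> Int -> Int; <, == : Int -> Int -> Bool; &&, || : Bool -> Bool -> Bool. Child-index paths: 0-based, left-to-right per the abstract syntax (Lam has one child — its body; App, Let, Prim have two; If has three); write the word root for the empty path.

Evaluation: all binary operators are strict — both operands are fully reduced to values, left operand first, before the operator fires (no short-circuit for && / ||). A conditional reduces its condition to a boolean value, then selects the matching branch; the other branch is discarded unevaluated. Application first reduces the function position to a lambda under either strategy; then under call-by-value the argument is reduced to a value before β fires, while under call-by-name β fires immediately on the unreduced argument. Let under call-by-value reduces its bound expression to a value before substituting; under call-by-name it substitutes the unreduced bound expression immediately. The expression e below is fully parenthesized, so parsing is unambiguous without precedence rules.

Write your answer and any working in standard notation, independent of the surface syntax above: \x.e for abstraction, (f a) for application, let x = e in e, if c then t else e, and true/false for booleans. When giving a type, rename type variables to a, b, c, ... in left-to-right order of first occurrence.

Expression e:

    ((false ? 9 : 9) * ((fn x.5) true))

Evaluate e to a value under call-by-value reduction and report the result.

Answer: 45

Trace:
step 0: ((if false then 9 else 9) * ((\x.5) true))
step 1: [if@0] (9 * ((\x.5) true))
step 2: [beta@1] (9 * 5)
step 3: [delta@root] 45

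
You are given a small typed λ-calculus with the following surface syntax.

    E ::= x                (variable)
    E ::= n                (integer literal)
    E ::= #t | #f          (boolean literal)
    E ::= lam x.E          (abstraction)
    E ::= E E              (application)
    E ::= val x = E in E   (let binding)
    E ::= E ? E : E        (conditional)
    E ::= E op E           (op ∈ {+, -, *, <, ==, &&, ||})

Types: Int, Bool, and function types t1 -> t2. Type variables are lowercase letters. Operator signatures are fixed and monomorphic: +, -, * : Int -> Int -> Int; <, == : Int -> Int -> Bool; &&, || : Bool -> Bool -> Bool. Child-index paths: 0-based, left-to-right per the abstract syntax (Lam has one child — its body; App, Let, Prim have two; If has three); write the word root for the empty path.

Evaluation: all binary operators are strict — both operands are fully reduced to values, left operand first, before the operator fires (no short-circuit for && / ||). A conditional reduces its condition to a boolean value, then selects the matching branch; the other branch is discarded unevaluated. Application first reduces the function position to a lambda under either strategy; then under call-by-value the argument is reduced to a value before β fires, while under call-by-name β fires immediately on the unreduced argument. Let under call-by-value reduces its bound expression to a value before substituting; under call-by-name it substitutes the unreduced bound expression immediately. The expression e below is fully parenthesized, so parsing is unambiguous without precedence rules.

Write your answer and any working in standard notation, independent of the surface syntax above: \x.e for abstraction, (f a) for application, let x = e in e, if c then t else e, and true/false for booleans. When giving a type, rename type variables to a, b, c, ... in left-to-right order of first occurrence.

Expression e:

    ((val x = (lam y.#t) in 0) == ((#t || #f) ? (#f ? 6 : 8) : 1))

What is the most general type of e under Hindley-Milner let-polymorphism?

Answer: Bool

Trace:
\y._ : a -> Bool
let x : forall. a -> Bool
  unify Int ~ Int
  unify Bool ~ Bool
  unify Bool ~ Bool
  unify Bool ~ Bool
  unify Bool ~ Bool
  unify Int ~ Int
  unify Int ~ Int
  unify Int ~ Int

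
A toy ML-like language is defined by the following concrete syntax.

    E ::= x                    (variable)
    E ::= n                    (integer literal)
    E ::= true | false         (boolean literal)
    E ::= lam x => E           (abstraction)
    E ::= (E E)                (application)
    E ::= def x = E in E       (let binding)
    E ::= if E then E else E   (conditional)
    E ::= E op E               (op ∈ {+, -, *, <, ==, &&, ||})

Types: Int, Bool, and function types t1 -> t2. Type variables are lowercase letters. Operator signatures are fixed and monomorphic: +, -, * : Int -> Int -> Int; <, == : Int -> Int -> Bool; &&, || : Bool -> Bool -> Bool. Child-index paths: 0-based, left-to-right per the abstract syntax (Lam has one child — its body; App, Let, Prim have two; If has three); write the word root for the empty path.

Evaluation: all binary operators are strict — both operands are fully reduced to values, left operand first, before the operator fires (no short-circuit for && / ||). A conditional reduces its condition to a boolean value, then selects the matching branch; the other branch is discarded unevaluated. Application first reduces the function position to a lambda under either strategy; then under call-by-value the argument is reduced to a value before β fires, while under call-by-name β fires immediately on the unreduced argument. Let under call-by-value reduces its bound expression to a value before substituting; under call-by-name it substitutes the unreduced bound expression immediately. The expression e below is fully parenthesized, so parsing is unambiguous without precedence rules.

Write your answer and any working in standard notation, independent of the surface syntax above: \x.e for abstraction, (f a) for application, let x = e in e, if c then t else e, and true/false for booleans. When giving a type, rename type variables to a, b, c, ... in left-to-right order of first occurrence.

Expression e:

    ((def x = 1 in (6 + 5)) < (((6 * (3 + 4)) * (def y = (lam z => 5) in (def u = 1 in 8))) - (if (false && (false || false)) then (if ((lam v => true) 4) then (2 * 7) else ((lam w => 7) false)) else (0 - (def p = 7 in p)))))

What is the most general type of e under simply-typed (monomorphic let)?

Trace:
let x : Int
  unify Int ~ Int
  unify Int ~ Int
  unify Int ~ Int
  unify Int ~ Int
  unify Int ~ Int
  unify Int ~ Int
  unify Int ~ Int
  unify Int ~ Int
\z._ : a -> Int
let y : a -> Int
let u : Int
  unify Int ~ Int
  unify Int ~ Int
  unify Bool ~ Bool
  unify Bool ~ Bool
  unify Bool ~ Bool
  unify Bool ~ Bool
  unify Bool ~ Bool
\v._ : b -> Bool
  unify b -> Bool ~ Int -> c
  unify b ~ Int
  unify Bool ~ c
_ _ : Bool
  unify Bool ~ Bool
  unify Int ~ Int
  unify Int ~ Int
\w._ : d -> Int
  unify d -> Int ~ Bool -> e
  unify d ~ Bool
  unify Int ~ e
_ _ : Int
  unify Int ~ Int
  unify Int ~ Int
let p : Int
p : Int
  unify Int ~ Int
  unify Int ~ Int
  unify Int ~ Int
  unify Int ~ Int

Answer: Bool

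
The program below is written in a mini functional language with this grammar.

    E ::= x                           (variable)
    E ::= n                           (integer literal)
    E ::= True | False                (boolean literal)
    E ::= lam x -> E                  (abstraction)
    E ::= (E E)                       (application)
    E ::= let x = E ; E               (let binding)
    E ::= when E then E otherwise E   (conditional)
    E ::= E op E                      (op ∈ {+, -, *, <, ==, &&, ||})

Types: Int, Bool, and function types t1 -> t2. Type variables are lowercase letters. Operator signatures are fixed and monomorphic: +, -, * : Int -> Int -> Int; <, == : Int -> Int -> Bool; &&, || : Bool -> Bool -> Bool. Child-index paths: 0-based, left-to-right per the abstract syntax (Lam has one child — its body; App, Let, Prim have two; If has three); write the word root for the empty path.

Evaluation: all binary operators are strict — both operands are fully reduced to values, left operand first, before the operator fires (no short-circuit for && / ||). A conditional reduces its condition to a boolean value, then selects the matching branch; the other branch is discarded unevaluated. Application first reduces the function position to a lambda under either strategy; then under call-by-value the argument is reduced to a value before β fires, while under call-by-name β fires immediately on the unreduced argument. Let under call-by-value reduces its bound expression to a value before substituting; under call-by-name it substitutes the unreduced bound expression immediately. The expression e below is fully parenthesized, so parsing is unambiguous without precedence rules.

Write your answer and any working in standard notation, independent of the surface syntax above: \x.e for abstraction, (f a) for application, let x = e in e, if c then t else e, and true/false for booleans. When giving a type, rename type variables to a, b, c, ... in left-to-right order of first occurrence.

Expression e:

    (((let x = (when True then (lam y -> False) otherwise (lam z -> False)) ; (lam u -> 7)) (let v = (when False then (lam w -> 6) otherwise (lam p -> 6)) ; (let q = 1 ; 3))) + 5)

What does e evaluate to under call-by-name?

Answer: 12

Trace:
step 0: (((let x = (if true then (\y.false) else (\z.false)) in (\u.7)) (let v = (if false then (\w.6) else (\p.6)) in (let q = 1 in 3))) + 5)
step 1: [let@0.0] (((\u.7) (let v = (if false then (\w.6) else (\p.6)) in (let q = 1 in 3))) + 5)
step 2: [beta@0] (7 + 5)
step 3: [delta@root] 12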